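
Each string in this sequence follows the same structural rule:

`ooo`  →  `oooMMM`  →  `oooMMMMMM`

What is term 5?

Each term is the previous one with MMM appended.
From oooMMMMMM, 2 further steps: oooMMMMMM → oooMMMMMMMMM → (answer).

oooMMMMMMMMMMMM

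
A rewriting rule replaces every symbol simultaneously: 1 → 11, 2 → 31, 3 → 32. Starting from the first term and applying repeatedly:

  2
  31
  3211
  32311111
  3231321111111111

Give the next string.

32313211323111111111111111111111

φ(3231321111111111) expands symbol-by-symbol to 32 31 32 11 32 31 11 11 11 11 11 11 11 11 11 11; joining the 16 pieces gives the next term.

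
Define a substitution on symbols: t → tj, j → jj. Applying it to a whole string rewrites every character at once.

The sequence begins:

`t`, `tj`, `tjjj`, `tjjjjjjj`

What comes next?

tjjjjjjjjjjjjjjj

Expanding tjjjjjjj: t→tj, j→jj, j→jj, j→jj, j→jj, j→jj, j→jj, j→jj. Concatenated: tj jj jj jj jj jj jj jj.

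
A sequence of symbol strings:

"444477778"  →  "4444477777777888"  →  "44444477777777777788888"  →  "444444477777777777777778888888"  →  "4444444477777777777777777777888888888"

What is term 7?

Reading off run lengths: 4 runs 4, 5, 6, 7, 8; 7 runs 4, 8, 12, 16, 20; 8 runs 1, 3, 5, 7, 9 — each is linear in n (n = 1, 2, …).
Setting n = 7 gives 10, 28, 13 characters in each block.

444444444477777777777777777777777777778888888888888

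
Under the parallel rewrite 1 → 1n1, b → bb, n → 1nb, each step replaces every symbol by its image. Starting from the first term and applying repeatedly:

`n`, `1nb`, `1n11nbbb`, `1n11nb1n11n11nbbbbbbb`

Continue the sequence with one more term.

1n11nb1n11n11nbbb1n11nb1n11n11nb1n11n11nbbbbbbbbbbbbbbb

Applying the rule to each of the 21 symbols of 1n11nb1n11n11nbbbbbbb gives the pieces 1n1 1nb 1n1 1n1 1nb bb 1n1 1nb 1n1 1n1 1nb 1n1 1n1 1nb bb bb bb bb bb bb bb, which concatenate to the answer.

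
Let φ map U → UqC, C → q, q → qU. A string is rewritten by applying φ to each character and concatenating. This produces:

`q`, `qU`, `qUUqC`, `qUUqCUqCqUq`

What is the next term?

qUUqCUqCqUqUqCqUqqUUqCqU

Expanding qUUqCUqCqUq: q→qU, U→UqC, U→UqC, q→qU, C→q, U→UqC, q→qU, C→q, q→qU, U→UqC, q→qU. Concatenated: qU UqC UqC qU q UqC qU q qU UqC qU.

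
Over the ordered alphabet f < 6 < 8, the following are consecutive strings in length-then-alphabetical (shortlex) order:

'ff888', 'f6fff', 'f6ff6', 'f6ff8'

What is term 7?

f6f68

Advancing 3 positions from f6ff8 through f6ff8 → f6f6f → f6f66 reaches term 7.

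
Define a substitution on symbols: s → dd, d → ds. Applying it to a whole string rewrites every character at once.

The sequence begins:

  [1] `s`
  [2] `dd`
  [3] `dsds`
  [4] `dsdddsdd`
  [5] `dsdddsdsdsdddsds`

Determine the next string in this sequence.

Applying the rule to each of the 16 symbols of dsdddsdsdsdddsds gives the pieces ds dd ds ds ds dd ds dd ds dd ds ds ds dd ds dd, which concatenate to the answer.

dsdddsdsdsdddsdddsdddsdsdsdddsdd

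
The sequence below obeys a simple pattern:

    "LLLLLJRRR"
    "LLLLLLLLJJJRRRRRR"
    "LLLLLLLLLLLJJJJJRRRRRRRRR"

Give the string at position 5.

LLLLLLLLLLLLLLLLLJJJJJJJJJRRRRRRRRRRRRRRR

Reading off run lengths: L runs 5, 8, 11; J runs 1, 3, 5; R runs 3, 6, 9 — each is linear in n (n = 1, 2, …).
For term 5, n = 5, so the run lengths are 17, 9, 15.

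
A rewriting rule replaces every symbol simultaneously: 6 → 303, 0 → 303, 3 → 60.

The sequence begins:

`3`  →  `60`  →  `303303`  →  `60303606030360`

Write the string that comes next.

Applying the rule to each of the 14 symbols of 60303606030360 gives the pieces 303 303 60 303 60 303 303 303 303 60 303 60 303 303, which concatenate to the answer.

30330360303603033033033036030360303303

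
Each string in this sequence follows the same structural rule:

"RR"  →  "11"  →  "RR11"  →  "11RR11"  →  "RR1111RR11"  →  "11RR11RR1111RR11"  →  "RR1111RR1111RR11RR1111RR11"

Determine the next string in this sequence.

From term 3 onward, concatenate the second-to-last term with the last: RR·11 = RR11, 11·RR11 = 11RR11, …
The next term joins 11RR11RR1111RR11 and RR1111RR1111RR11RR1111RR11.

11RR11RR1111RR11RR1111RR1111RR11RR1111RR11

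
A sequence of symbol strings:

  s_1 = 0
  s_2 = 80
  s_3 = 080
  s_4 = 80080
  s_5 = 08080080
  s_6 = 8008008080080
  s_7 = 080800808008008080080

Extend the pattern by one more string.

From term 3 onward, concatenate the second-to-last term with the last: 0·80 = 080, 80·080 = 80080, …
The next term joins 8008008080080 and 080800808008008080080.

8008008080080080800808008008080080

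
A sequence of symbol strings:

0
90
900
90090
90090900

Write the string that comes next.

From term 3 onward, concatenate the last term with the second-to-last: 90·0 = 900, 900·90 = 90090, …
The next term joins 90090900 and 90090.

9009090090090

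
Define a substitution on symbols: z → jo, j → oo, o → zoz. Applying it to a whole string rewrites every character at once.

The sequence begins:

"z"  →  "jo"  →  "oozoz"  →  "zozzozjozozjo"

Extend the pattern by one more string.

φ(zozzozjozozjo) expands symbol-by-symbol to jo zoz jo jo zoz jo oo zoz jo zoz jo oo zoz; joining the 13 pieces gives the next term.

jozozjojozozjooozozjozozjooozoz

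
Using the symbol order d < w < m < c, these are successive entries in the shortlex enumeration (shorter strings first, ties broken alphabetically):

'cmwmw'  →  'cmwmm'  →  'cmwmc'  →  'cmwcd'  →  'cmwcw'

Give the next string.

Treat cmwcw as a base-4 numeral over the given alphabet and add one, carrying through any trailing c's.

cmwcm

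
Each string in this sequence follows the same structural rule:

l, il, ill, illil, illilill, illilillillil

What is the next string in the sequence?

illilillillilillilill

This is a Fibonacci-style word recurrence s(k) = s(k−1)·s(k−2): e.g. il·l = ill.
Continuing: illilillillil · illilill gives term 7.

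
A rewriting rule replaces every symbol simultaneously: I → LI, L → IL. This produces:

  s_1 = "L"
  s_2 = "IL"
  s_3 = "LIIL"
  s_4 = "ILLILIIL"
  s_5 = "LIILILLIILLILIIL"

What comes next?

ILLILIILLIILILLILIILILLIILLILIIL

φ(LIILILLIILLILIIL) expands symbol-by-symbol to IL LI LI IL LI IL IL LI LI IL IL LI IL LI LI IL; joining the 16 pieces gives the next term.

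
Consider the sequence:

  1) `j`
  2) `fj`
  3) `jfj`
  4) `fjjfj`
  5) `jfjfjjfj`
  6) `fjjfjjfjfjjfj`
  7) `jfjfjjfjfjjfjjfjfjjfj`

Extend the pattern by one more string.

fjjfjjfjfjjfjjfjfjjfjfjjfjjfjfjjfj

This is a Fibonacci-style word recurrence s(k) = s(k−2)·s(k−1): e.g. j·fj = jfj.
The next term joins fjjfjjfjfjjfj and jfjfjjfjfjjfjjfjfjjfj.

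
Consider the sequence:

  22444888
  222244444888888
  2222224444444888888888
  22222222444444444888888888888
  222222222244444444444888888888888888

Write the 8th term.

Each string has the form 2^{2n} 4^{2n+1} 8^{3n} (n = 1, 2, …).
At n = 8 the blocks have lengths 16, 17, 24.

222222222222222244444444444444444888888888888888888888888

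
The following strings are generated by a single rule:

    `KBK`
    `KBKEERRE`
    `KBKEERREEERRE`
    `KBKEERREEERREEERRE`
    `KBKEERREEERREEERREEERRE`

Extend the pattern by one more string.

KBKEERREEERREEERREEERREEERRE

Each term is the previous one with EERRE appended.
So the next term is KBKEERREEERREEERREEERRE·EERRE.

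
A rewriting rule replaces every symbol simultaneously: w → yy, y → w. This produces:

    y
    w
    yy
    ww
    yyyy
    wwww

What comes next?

Rewriting each symbol of wwww: w→yy, w→yy, w→yy, w→yy, which concatenates to yy yy yy yy.

yyyyyyyy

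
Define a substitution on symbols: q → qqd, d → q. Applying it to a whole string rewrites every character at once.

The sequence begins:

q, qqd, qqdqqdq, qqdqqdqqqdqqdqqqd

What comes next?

qqdqqdqqqdqqdqqqdqqdqqdqqqdqqdqqqdqqdqqdq

φ(qqdqqdqqqdqqdqqqd) expands symbol-by-symbol to qqd qqd q qqd qqd q qqd qqd qqd q qqd qqd q qqd qqd qqd q; joining the 17 pieces gives the next term.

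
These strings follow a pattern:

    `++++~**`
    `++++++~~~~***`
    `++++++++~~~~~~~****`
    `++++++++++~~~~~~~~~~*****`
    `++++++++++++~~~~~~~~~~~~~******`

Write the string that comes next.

The n-th term is 2n+2 +'s then 3n-2 ~'s then n+1 *'s (n = 1, 2, …).
Setting n = 6 gives 14, 16, 7 characters in each block.

++++++++++++++~~~~~~~~~~~~~~~~*******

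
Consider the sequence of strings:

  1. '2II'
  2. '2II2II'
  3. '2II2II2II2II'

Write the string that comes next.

Every step duplicates the string.
So the next term is two copies of 2II2II2II2II.

2II2II2II2II2II2II2II2II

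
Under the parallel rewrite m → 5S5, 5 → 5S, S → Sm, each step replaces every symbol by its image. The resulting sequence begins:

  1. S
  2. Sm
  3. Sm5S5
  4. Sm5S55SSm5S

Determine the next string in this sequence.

Sm5S55SSm5S5SSmSm5S55SSm

Apply φ to Sm5S55SSm5S symbol by symbol: S→Sm, m→5S5, 5→5S, S→Sm, 5→5S, 5→5S, S→Sm, S→Sm, m→5S5, 5→5S, S→Sm; joined: Sm 5S5 5S Sm 5S 5S Sm Sm 5S5 5S Sm.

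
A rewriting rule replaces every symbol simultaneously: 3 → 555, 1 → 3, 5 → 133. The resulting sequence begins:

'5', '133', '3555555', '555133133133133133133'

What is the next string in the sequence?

133133133355555535555553555555355555535555553555555

Replace each of the 21 characters of 555133133133133133133 in place — 133 133 133 3 555 555 3 555 555 3 555 555 3 555 555 3 555 555 3 555 555 — and concatenate.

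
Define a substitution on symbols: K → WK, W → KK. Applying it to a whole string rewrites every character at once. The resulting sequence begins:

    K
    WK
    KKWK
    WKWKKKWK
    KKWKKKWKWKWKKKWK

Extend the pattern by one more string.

WKWKKKWKWKWKKKWKKKWKKKWKWKWKKKWK

Replace each of the 16 characters of KKWKKKWKWKWKKKWK in place — WK WK KK WK WK WK KK WK KK WK KK WK WK WK KK WK — and concatenate.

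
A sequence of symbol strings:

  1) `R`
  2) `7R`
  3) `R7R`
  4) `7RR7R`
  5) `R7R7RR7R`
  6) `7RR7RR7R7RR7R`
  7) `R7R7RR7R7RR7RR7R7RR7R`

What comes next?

Each term (from the third on) is the two preceding terms concatenated in order: term 3 = R·7R = R7R.
Continuing: 7RR7RR7R7RR7R · R7R7RR7R7RR7RR7R7RR7R gives term 8.

7RR7RR7R7RR7RR7R7RR7R7RR7RR7R7RR7R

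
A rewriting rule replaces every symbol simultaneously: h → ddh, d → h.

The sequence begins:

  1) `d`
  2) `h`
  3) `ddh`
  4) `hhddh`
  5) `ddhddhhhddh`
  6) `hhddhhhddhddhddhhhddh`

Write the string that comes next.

Rewriting the 21 symbols of hhddhhhddhddhddhhhddh one by one yields ddh ddh h h ddh ddh ddh h h ddh h h ddh h h ddh ddh ddh h h ddh; concatenated:

ddhddhhhddhddhddhhhddhhhddhhhddhddhddhhhddh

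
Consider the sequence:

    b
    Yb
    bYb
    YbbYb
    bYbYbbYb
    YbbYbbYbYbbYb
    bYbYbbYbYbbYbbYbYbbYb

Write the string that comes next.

Each term (from the third on) is the two preceding terms concatenated in order: term 3 = b·Yb = bYb.
So term 8 is YbbYbbYbYbbYb·bYbYbbYbYbbYbbYbYbbYb.

YbbYbbYbYbbYbbYbYbbYbYbbYbbYbYbbYb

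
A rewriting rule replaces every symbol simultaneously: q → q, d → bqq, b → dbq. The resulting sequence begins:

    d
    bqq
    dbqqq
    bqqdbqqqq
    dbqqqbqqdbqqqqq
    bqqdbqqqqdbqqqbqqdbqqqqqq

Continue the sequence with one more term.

dbqqqbqqdbqqqqqbqqdbqqqqdbqqqbqqdbqqqqqqq

Replace each of the 25 characters of bqqdbqqqqdbqqqbqqdbqqqqqq in place — dbq q q bqq dbq q q q q bqq dbq q q q dbq q q bqq dbq q q q q q q — and concatenate.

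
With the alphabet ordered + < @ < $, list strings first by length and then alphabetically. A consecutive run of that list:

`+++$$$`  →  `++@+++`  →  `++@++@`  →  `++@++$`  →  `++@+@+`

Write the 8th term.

Advancing 3 positions from ++@+@+ through ++@+@+ → ++@+@@ → ++@+@$ reaches term 8.

++@+$+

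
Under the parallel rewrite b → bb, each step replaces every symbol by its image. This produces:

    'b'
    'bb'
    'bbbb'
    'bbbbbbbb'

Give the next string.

bbbbbbbbbbbbbbbb

Apply φ to bbbbbbbb symbol by symbol: b→bb, b→bb, b→bb, b→bb, b→bb, b→bb, b→bb, b→bb; joined: bb bb bb bb bb bb bb bb.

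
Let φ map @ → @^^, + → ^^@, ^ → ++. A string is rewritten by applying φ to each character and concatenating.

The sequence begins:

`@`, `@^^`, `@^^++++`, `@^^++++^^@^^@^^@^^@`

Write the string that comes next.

@^^++++^^@^^@^^@^^@++++@^^++++@^^++++@^^++++@^^

Replace each of the 19 characters of @^^++++^^@^^@^^@^^@ in place — @^^ ++ ++ ^^@ ^^@ ^^@ ^^@ ++ ++ @^^ ++ ++ @^^ ++ ++ @^^ ++ ++ @^^ — and concatenate.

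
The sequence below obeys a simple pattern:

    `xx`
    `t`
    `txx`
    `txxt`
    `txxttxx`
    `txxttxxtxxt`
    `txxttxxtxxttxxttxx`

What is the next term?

From term 3 onward, concatenate the last term with the second-to-last: t·xx = txx, txx·t = txxt, …
Continuing: txxttxxtxxttxxttxx · txxttxxtxxt gives term 8.

txxttxxtxxttxxttxxtxxttxxtxxt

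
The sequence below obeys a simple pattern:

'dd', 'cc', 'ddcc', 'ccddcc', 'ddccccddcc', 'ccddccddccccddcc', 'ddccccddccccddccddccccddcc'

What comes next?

ccddccddccccddccddccccddccccddccddccccddcc

From term 3 onward, concatenate the second-to-last term with the last: dd·cc = ddcc, cc·ddcc = ccddcc, …
So term 8 is ccddccddccccddcc·ddccccddccccddccddccccddcc.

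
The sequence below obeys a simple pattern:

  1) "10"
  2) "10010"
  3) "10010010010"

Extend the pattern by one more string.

10010010010010010010010

Every step duplicates the string with '0' between the halves.
One more doubling of 10010010010 gives the answer.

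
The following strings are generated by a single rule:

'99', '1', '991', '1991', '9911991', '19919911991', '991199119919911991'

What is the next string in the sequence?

19919911991991199119919911991

From term 3 onward, concatenate the second-to-last term with the last: 99·1 = 991, 1·991 = 1991, …
The next term joins 19919911991 and 991199119919911991.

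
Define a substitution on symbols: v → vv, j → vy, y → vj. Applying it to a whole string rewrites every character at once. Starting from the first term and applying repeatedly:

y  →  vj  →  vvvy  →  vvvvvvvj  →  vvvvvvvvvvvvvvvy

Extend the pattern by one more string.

Applying the rule to each of the 16 symbols of vvvvvvvvvvvvvvvy gives the pieces vv vv vv vv vv vv vv vv vv vv vv vv vv vv vv vj, which concatenate to the answer.

vvvvvvvvvvvvvvvvvvvvvvvvvvvvvvvj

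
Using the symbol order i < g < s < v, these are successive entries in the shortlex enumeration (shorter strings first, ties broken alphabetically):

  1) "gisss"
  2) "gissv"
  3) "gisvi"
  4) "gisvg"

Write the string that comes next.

Treat gisvg as a base-4 numeral over the given alphabet and add one, carrying through any trailing v's.

gisvs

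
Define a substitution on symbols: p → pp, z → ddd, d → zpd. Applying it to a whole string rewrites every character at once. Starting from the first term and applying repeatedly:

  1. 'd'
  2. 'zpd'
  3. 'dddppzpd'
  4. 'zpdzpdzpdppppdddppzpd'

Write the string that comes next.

Applying the rule to each of the 21 symbols of zpdzpdzpdppppdddppzpd gives the pieces ddd pp zpd ddd pp zpd ddd pp zpd pp pp pp pp zpd zpd zpd pp pp ddd pp zpd, which concatenate to the answer.

dddppzpddddppzpddddppzpdppppppppzpdzpdzpdppppdddppzpd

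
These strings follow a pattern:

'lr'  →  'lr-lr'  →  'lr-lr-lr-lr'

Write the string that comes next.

s(k+1) = s(k)·-·s(k) — each term doubles the last with '-' between the halves.
Doubling lr-lr-lr-lr with '-' between the halves:

lr-lr-lr-lr-lr-lr-lr-lr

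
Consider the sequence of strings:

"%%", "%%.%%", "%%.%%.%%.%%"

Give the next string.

Every step duplicates the string with '.' between the halves.
Doubling %%.%%.%%.%% with '.' between the halves:

%%.%%.%%.%%.%%.%%.%%.%%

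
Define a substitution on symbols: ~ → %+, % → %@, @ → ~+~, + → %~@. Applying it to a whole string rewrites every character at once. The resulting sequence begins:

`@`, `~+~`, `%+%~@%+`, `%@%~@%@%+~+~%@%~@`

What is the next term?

Rewriting the 17 symbols of %@%~@%@%+~+~%@%~@ one by one yields %@ ~+~ %@ %+ ~+~ %@ ~+~ %@ %~@ %+ %~@ %+ %@ ~+~ %@ %+ ~+~; concatenated:

%@~+~%@%+~+~%@~+~%@%~@%+%~@%+%@~+~%@%+~+~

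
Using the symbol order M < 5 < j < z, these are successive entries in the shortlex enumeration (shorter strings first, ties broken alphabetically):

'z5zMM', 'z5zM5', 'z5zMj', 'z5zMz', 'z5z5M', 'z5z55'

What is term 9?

z5zjM

Continuing the enumeration 3 steps past z5z55: z5z55 → z5z5j → z5z5z → (answer).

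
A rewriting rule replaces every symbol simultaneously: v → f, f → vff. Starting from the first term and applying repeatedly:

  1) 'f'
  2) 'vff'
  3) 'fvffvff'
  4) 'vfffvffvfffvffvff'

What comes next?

fvffvffvfffvffvfffvffvffvfffvffvfffvffvff

φ(vfffvffvfffvffvff) expands symbol-by-symbol to f vff vff vff f vff vff f vff vff vff f vff vff f vff vff; joining the 17 pieces gives the next term.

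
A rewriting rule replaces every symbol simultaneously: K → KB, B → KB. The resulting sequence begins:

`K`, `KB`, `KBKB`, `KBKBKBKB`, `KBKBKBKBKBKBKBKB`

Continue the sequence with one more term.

Applying the rule to each of the 16 symbols of KBKBKBKBKBKBKBKB gives the pieces KB KB KB KB KB KB KB KB KB KB KB KB KB KB KB KB, which concatenate to the answer.

KBKBKBKBKBKBKBKBKBKBKBKBKBKBKBKB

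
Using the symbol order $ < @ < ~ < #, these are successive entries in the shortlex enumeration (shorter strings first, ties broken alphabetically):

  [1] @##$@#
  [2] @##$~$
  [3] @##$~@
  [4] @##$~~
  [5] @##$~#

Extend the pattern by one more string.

Find the rightmost character of @##$~# below #, bump it to the next letter, and reset everything to its right to $.

@##$#$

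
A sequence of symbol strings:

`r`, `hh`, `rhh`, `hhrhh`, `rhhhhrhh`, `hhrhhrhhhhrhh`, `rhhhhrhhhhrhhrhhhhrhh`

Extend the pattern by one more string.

From term 3 onward, concatenate the second-to-last term with the last: r·hh = rhh, hh·rhh = hhrhh, …
So term 8 is hhrhhrhhhhrhh·rhhhhrhhhhrhhrhhhhrhh.

hhrhhrhhhhrhhrhhhhrhhhhrhhrhhhhrhh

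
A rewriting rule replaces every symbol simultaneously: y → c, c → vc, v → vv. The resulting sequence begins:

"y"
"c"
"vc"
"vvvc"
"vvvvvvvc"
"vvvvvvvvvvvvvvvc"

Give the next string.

Rewriting the 16 symbols of vvvvvvvvvvvvvvvc one by one yields vv vv vv vv vv vv vv vv vv vv vv vv vv vv vv vc; concatenated:

vvvvvvvvvvvvvvvvvvvvvvvvvvvvvvvc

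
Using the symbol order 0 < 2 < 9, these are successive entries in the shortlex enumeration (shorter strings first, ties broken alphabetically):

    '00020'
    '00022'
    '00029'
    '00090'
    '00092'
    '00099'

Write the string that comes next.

The successor of 00099 increments the rightmost position that isn't already 9 and resets every position after it to 0.

00200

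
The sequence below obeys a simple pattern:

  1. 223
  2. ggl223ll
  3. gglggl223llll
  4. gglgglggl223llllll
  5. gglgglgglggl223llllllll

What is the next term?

Each term wraps the previous one in ggl on the left and ll on the right.
Applying this once more to gglgglgglggl223llllllll:

gglgglgglgglggl223llllllllll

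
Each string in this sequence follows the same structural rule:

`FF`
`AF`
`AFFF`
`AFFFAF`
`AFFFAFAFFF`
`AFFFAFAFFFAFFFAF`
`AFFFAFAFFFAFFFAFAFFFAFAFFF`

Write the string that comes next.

AFFFAFAFFFAFFFAFAFFFAFAFFFAFFFAFAFFFAFFFAF

Each term (from the third on) is the previous term followed by the one before it: term 3 = AF·FF = AFFF.
The next term joins AFFFAFAFFFAFFFAFAFFFAFAFFF and AFFFAFAFFFAFFFAF.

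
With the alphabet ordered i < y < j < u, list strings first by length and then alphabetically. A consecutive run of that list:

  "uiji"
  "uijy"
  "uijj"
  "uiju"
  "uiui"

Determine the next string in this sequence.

The successor of uiui increments the rightmost position that isn't already u and resets every position after it to i.

uiuy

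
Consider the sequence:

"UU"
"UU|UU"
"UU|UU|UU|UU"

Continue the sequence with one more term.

s(k+1) = s(k)·|·s(k) — each term doubles the last with '|' between the halves.
So the next term is two copies of UU|UU|UU|UU with '|' between the halves.

UU|UU|UU|UU|UU|UU|UU|UU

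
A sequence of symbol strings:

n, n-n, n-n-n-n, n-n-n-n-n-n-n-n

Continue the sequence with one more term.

Every step duplicates the string with '-' between the halves.
Doubling n-n-n-n-n-n-n-n with '-' between the halves:

n-n-n-n-n-n-n-n-n-n-n-n-n-n-n-n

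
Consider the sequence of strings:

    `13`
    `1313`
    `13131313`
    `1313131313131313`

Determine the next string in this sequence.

s(k+1) = s(k)·s(k) — each term doubles the last.
Doubling 1313131313131313:

13131313131313131313131313131313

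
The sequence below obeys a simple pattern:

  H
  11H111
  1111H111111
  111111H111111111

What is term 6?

Each term wraps the previous one in 11 on the left and 111 on the right.
From 111111H111111111, 2 further steps: 111111H111111111 → 11111111H111111111111 → (answer).

1111111111H111111111111111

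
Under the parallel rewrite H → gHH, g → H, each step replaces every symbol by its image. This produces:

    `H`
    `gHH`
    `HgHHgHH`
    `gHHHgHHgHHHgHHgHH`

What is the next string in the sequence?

Rewriting the 17 symbols of gHHHgHHgHHHgHHgHH one by one yields H gHH gHH gHH H gHH gHH H gHH gHH gHH H gHH gHH H gHH gHH; concatenated:

HgHHgHHgHHHgHHgHHHgHHgHHgHHHgHHgHHHgHHgHH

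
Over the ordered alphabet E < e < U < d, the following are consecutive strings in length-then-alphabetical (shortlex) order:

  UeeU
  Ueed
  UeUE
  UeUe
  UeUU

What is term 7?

UedE

Continuing the enumeration 2 steps past UeUU: UeUU → UeUd → (answer).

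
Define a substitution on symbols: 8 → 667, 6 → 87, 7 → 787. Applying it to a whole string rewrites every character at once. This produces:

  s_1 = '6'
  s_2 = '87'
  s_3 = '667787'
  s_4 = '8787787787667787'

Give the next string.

6677876677877876677877876677878787787787667787

Applying the rule to each of the 16 symbols of 8787787787667787 gives the pieces 667 787 667 787 787 667 787 787 667 787 87 87 787 787 667 787, which concatenate to the answer.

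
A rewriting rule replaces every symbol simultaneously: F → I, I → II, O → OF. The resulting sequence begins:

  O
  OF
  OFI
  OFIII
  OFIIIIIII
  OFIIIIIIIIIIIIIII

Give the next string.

OFIIIIIIIIIIIIIIIIIIIIIIIIIIIIIII

Replace each of the 17 characters of OFIIIIIIIIIIIIIII in place — OF I II II II II II II II II II II II II II II II — and concatenate.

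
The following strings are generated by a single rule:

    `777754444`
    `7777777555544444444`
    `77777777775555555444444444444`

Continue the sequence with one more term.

777777777777755555555554444444444444444

Reading off run lengths: 7 runs 4, 7, 10; 5 runs 1, 4, 7; 4 runs 4, 8, 12 — each is linear in n (n = 1, 2, …).
At n = 4 the blocks have lengths 13, 10, 16.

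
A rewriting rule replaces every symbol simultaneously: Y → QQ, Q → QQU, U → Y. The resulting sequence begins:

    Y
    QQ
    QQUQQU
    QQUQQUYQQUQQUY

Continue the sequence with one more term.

QQUQQUYQQUQQUYQQQQUQQUYQQUQQUYQQ

φ(QQUQQUYQQUQQUY) expands symbol-by-symbol to QQU QQU Y QQU QQU Y QQ QQU QQU Y QQU QQU Y QQ; joining the 14 pieces gives the next term.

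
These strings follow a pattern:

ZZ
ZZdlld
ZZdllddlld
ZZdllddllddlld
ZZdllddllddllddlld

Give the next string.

Each term is the previous one with dlld appended.
Applying this once more to ZZdllddllddllddlld:

ZZdllddllddllddllddlld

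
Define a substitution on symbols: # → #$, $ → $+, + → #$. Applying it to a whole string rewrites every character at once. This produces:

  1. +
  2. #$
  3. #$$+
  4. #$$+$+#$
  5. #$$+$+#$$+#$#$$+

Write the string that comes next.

φ(#$$+$+#$$+#$#$$+) expands symbol-by-symbol to #$ $+ $+ #$ $+ #$ #$ $+ $+ #$ #$ $+ #$ $+ $+ #$; joining the 16 pieces gives the next term.

#$$+$+#$$+#$#$$+$+#$#$$+#$$+$+#$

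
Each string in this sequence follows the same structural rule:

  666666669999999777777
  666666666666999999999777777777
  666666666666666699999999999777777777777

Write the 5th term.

Term n consists of 4n 6's, followed by 2n+3 9's, followed by 3n 7's, where the shown terms are n = 2, 3, 4.
At n = 6 the blocks have lengths 24, 15, 18.

666666666666666666666666999999999999999777777777777777777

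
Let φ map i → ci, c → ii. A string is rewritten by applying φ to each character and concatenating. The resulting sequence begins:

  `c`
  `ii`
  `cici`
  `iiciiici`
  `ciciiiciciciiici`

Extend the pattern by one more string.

iiciiiciciciiiciiiciiiciciciiici

φ(ciciiiciciciiici) expands symbol-by-symbol to ii ci ii ci ci ci ii ci ii ci ii ci ci ci ii ci; joining the 16 pieces gives the next term.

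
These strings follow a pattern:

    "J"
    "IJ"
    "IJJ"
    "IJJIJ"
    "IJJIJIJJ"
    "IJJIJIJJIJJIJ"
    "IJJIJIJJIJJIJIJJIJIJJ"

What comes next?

From term 3 onward, concatenate the last term with the second-to-last: IJ·J = IJJ, IJJ·IJ = IJJIJ, …
So term 8 is IJJIJIJJIJJIJIJJIJIJJ·IJJIJIJJIJJIJ.

IJJIJIJJIJJIJIJJIJIJJIJJIJIJJIJJIJ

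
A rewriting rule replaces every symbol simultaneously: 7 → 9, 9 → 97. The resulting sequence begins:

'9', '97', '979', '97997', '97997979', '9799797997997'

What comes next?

979979799799797997979

φ(9799797997997) expands symbol-by-symbol to 97 9 97 97 9 97 9 97 97 9 97 97 9; joining the 13 pieces gives the next term.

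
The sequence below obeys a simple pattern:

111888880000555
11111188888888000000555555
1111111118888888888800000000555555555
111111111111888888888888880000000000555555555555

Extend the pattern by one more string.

Term n consists of 3n 1's, followed by 3n+2 8's, followed by 2n+2 0's, followed by 3n 5's (n = 1, 2, …).
At n = 5 the blocks have lengths 15, 17, 12, 15.

11111111111111188888888888888888000000000000555555555555555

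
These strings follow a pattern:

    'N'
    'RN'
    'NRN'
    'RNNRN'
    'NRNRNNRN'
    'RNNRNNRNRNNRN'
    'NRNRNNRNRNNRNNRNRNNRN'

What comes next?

Each term (from the third on) is the two preceding terms concatenated in order: term 3 = N·RN = NRN.
The next term joins RNNRNNRNRNNRN and NRNRNNRNRNNRNNRNRNNRN.

RNNRNNRNRNNRNNRNRNNRNRNNRNNRNRNNRN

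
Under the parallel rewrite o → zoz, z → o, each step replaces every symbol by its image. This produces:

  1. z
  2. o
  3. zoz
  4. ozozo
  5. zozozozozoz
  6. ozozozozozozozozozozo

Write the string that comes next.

Applying the rule to each of the 21 symbols of ozozozozozozozozozozo gives the pieces zoz o zoz o zoz o zoz o zoz o zoz o zoz o zoz o zoz o zoz o zoz, which concatenate to the answer.

zozozozozozozozozozozozozozozozozozozozozoz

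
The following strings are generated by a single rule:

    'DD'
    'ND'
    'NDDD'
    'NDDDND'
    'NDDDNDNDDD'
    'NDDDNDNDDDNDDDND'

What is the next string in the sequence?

Each term (from the third on) is the previous term followed by the one before it: term 3 = ND·DD = NDDD.
Continuing: NDDDNDNDDDNDDDND · NDDDNDNDDD gives term 7.

NDDDNDNDDDNDDDNDNDDDNDNDDD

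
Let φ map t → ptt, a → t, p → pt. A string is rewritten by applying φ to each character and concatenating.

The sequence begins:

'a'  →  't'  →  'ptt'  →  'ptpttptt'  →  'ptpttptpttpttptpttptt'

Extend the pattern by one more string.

Applying the rule to each of the 21 symbols of ptpttptpttpttptpttptt gives the pieces pt ptt pt ptt ptt pt ptt pt ptt ptt pt ptt ptt pt ptt pt ptt ptt pt ptt ptt, which concatenate to the answer.

ptpttptpttpttptpttptpttpttptpttpttptpttptpttpttptpttptt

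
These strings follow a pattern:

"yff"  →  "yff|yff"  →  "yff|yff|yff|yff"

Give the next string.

Each string is two copies of the previous one joined by '|'.
Doubling yff|yff|yff|yff with '|' between the halves:

yff|yff|yff|yff|yff|yff|yff|yff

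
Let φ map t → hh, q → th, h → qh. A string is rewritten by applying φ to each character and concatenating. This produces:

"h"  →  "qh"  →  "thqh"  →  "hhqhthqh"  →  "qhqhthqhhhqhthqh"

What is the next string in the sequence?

Replace each of the 16 characters of qhqhthqhhhqhthqh in place — th qh th qh hh qh th qh qh qh th qh hh qh th qh — and concatenate.

thqhthqhhhqhthqhqhqhthqhhhqhthqh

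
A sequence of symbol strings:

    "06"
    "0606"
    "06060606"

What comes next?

Each string is two copies of the previous one concatenated.
Doubling 06060606:

0606060606060606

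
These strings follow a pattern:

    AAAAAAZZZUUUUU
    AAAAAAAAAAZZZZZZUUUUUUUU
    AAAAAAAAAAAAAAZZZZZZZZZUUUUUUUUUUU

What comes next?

AAAAAAAAAAAAAAAAAAZZZZZZZZZZZZUUUUUUUUUUUUUU

The n-th term is 4n+2 A's then 3n Z's then 3n+2 U's (n = 1, 2, …).
Setting n = 4 gives 18, 12, 14 characters in each block.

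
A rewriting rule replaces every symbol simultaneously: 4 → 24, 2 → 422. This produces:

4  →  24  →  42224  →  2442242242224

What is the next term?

Applying the rule to each of the 13 symbols of 2442242242224 gives the pieces 422 24 24 422 422 24 422 422 24 422 422 422 24, which concatenate to the answer.

4222424422422244224222442242242224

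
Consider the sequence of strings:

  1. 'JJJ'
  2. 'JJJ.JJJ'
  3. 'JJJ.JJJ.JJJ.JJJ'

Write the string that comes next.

Each string is two copies of the previous one joined by '.'.
One more doubling of JJJ.JJJ.JJJ.JJJ gives the answer.

JJJ.JJJ.JJJ.JJJ.JJJ.JJJ.JJJ.JJJ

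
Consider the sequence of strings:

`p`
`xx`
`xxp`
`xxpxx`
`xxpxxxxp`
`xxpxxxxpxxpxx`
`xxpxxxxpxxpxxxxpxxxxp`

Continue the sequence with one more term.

From term 3 onward, concatenate the last term with the second-to-last: xx·p = xxp, xxp·xx = xxpxx, …
So term 8 is xxpxxxxpxxpxxxxpxxxxp·xxpxxxxpxxpxx.

xxpxxxxpxxpxxxxpxxxxpxxpxxxxpxxpxx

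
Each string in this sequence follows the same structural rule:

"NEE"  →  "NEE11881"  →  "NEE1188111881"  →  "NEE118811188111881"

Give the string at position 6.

Each term is the previous one with 11881 appended.
From NEE118811188111881, 2 further steps: NEE118811188111881 → NEE11881118811188111881 → (answer).

NEE1188111881118811188111881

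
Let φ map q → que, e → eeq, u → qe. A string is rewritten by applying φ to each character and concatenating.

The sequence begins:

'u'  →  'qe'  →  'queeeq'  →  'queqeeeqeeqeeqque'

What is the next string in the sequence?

Applying the rule to each of the 17 symbols of queqeeeqeeqeeqque gives the pieces que qe eeq que eeq eeq eeq que eeq eeq que eeq eeq que que qe eeq, which concatenate to the answer.

queqeeeqqueeeqeeqeeqqueeeqeeqqueeeqeeqquequeqeeeq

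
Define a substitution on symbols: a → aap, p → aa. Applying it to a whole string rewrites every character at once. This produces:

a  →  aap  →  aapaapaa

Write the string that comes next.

aapaapaaaapaapaaaapaap

Expanding aapaapaa: a→aap, a→aap, p→aa, a→aap, a→aap, p→aa, a→aap, a→aap. Concatenated: aap aap aa aap aap aa aap aap.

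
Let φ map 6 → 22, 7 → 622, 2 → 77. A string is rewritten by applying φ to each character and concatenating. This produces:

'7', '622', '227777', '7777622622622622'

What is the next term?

622622622622227777227777227777227777

Replace each of the 16 characters of 7777622622622622 in place — 622 622 622 622 22 77 77 22 77 77 22 77 77 22 77 77 — and concatenate.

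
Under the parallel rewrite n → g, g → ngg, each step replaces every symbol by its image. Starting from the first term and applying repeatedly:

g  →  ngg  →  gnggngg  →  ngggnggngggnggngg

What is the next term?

Replace each of the 17 characters of ngggnggngggnggngg in place — g ngg ngg ngg g ngg ngg g ngg ngg ngg g ngg ngg g ngg ngg — and concatenate.

gnggnggngggnggngggnggnggngggnggngggnggngg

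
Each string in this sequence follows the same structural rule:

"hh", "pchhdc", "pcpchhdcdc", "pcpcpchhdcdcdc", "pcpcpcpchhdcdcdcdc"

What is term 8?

s(k+1) = pc·s(k)·dc, so each term gains pc as a prefix and dc as a suffix.
From pcpcpcpchhdcdcdcdc, 3 further steps: pcpcpcpchhdcdcdcdc → pcpcpcpcpchhdcdcdcdcdc → pcpcpcpcpcpchhdcdcdcdcdcdc → (answer).

pcpcpcpcpcpcpchhdcdcdcdcdcdcdc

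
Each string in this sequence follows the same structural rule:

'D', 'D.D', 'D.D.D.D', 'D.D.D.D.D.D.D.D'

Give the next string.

Each string is two copies of the previous one joined by '.'.
Doubling D.D.D.D.D.D.D.D with '.' between the halves:

D.D.D.D.D.D.D.D.D.D.D.D.D.D.D.D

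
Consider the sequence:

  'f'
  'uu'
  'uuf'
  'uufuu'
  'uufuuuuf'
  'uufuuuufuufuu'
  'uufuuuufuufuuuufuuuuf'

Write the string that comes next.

Each term (from the third on) is the previous term followed by the one before it: term 3 = uu·f = uuf.
Continuing: uufuuuufuufuuuufuuuuf · uufuuuufuufuu gives term 8.

uufuuuufuufuuuufuuuufuufuuuufuufuu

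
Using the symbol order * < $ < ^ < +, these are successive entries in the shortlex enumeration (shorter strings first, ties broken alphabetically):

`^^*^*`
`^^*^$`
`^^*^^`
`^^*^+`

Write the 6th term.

Stepping forward 2 times from ^^*^+: ^^*^+ → ^^*+*, then the target.

^^*+$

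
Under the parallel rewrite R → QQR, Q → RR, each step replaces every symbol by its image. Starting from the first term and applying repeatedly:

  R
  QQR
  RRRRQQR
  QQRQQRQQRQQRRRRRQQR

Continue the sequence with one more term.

φ(QQRQQRQQRQQRRRRRQQR) expands symbol-by-symbol to RR RR QQR RR RR QQR RR RR QQR RR RR QQR QQR QQR QQR QQR RR RR QQR; joining the 19 pieces gives the next term.

RRRRQQRRRRRQQRRRRRQQRRRRRQQRQQRQQRQQRQQRRRRRQQR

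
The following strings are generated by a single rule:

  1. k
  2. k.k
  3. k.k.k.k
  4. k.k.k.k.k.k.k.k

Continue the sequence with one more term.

Each string is two copies of the previous one joined by '.'.
Doubling k.k.k.k.k.k.k.k with '.' between the halves:

k.k.k.k.k.k.k.k.k.k.k.k.k.k.k.k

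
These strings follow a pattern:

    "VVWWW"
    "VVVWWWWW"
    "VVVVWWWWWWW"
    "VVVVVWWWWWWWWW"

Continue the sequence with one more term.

Each string has the form V^{n} W^{2n-1}, where the shown terms are n = 2, 3, 4, 5.
At n = 6 the blocks have lengths 6, 11.

VVVVVVWWWWWWWWWWW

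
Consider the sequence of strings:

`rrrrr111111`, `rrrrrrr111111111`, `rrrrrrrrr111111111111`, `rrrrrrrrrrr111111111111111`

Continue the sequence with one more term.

Term n consists of 2n+1 r's, followed by 3n 1's, where the shown terms are n = 2, 3, 4, 5.
For the next term, n = 6, so the run lengths are 13, 18.

rrrrrrrrrrrrr111111111111111111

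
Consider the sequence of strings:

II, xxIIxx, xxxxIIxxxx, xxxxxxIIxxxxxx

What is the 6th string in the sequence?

Each term wraps the previous one in xx on the left and xx on the right.
From xxxxxxIIxxxxxx, 2 further steps: xxxxxxIIxxxxxx → xxxxxxxxIIxxxxxxxx → (answer).

xxxxxxxxxxIIxxxxxxxxxx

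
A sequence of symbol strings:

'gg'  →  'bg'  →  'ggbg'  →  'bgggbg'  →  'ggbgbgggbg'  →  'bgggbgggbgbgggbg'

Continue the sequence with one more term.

From term 3 onward, concatenate the second-to-last term with the last: gg·bg = ggbg, bg·ggbg = bgggbg, …
The next term joins ggbgbgggbg and bgggbgggbgbgggbg.

ggbgbgggbgbgggbgggbgbgggbg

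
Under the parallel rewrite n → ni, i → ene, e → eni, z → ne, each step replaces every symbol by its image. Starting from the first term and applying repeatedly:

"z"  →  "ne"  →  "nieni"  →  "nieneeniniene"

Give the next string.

Rewriting the 13 symbols of nieneeniniene one by one yields ni ene eni ni eni eni ni ene ni ene eni ni eni; concatenated:

nieneeninienieninienenieneeninieni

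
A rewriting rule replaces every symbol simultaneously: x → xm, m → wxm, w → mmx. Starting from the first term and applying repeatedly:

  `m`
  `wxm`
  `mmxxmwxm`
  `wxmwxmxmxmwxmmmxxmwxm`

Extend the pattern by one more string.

Replace each of the 21 characters of wxmwxmxmxmwxmmmxxmwxm in place — mmx xm wxm mmx xm wxm xm wxm xm wxm mmx xm wxm wxm wxm xm xm wxm mmx xm wxm — and concatenate.

mmxxmwxmmmxxmwxmxmwxmxmwxmmmxxmwxmwxmwxmxmxmwxmmmxxmwxm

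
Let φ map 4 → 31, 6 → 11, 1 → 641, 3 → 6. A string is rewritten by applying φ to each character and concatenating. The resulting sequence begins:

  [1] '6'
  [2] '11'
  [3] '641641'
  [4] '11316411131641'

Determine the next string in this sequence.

6416416641113164164164166411131641

Replace each of the 14 characters of 11316411131641 in place — 641 641 6 641 11 31 641 641 641 6 641 11 31 641 — and concatenate.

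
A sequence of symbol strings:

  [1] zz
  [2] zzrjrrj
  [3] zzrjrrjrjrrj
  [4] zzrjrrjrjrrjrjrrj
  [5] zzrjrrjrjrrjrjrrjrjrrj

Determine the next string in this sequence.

Every step adds rjrrj to the end: s(k+1) = s(k)·rjrrj.
One more step from zzrjrrjrjrrjrjrrjrjrrj gives the answer.

zzrjrrjrjrrjrjrrjrjrrjrjrrj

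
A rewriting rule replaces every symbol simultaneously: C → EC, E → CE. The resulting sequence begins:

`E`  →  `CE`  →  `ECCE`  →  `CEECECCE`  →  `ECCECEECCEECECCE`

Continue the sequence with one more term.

CEECECCEECCECEECECCECEECCEECECCE

Applying the rule to each of the 16 symbols of ECCECEECCEECECCE gives the pieces CE EC EC CE EC CE CE EC EC CE CE EC CE EC EC CE, which concatenate to the answer.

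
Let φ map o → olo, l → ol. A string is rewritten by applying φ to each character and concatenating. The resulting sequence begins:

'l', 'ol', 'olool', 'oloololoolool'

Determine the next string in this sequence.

Replace each of the 13 characters of oloololoolool in place — olo ol olo olo ol olo ol olo olo ol olo olo ol — and concatenate.

oloololooloololoololooloololoolool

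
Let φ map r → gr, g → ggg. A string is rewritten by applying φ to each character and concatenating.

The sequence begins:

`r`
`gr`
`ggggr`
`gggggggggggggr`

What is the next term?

Rewriting the 14 symbols of gggggggggggggr one by one yields ggg ggg ggg ggg ggg ggg ggg ggg ggg ggg ggg ggg ggg gr; concatenated:

ggggggggggggggggggggggggggggggggggggggggr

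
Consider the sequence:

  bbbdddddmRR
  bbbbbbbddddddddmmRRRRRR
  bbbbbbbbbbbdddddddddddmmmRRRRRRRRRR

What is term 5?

Term n consists of 4n-1 b's, followed by 3n+2 d's, followed by n m's, followed by 4n-2 R's (n = 1, 2, …).
For term 5, n = 5, so the run lengths are 19, 17, 5, 18.

bbbbbbbbbbbbbbbbbbbdddddddddddddddddmmmmmRRRRRRRRRRRRRRRRRR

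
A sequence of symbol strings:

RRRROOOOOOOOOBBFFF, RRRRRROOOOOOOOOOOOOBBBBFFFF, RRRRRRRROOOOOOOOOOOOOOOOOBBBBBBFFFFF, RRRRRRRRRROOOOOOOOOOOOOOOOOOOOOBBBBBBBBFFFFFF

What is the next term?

Reading off run lengths: R runs 4, 6, 8, 10; O runs 9, 13, 17, 21; B runs 2, 4, 6, 8; F runs 3, 4, 5, 6 — each is linear in n, where the shown terms are n = 2, 3, 4, 5.
For the next term, n = 6, so the run lengths are 12, 25, 10, 7.

RRRRRRRRRRRROOOOOOOOOOOOOOOOOOOOOOOOOBBBBBBBBBBFFFFFFF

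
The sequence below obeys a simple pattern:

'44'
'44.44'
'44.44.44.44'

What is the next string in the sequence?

44.44.44.44.44.44.44.44

Every step duplicates the string with '.' between the halves.
So the next term is two copies of 44.44.44.44 with '.' between the halves.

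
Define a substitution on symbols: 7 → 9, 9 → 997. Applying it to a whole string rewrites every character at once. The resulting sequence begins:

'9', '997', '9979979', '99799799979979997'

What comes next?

Rewriting the 17 symbols of 99799799979979997 one by one yields 997 997 9 997 997 9 997 997 997 9 997 997 9 997 997 997 9; concatenated:

99799799979979997997997999799799979979979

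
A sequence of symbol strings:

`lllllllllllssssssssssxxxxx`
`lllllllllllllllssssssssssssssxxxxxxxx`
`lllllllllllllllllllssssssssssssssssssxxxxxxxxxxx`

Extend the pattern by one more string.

Term n consists of 4n+3 l's, followed by 4n+2 s's, followed by 3n-1 x's, where the shown terms are n = 2, 3, 4.
For the next term, n = 5, so the run lengths are 23, 22, 14.

lllllllllllllllllllllllssssssssssssssssssssssxxxxxxxxxxxxxx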